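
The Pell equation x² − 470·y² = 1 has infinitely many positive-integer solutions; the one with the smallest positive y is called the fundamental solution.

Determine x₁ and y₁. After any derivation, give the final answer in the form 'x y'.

√470 = [21; 1,2,8,2,1,42, …], period ℓ=6 (even) → k=5
a_0=21:  p_0=21·1+0=21,  q_0=21·0+1=1
a_1=1:  p_1=1·21+1=22,  q_1=1·1+0=1
a_2=2:  p_2=2·22+21=65,  q_2=2·1+1=3
…
a_4=2:  p_4=2·542+65=1149,  q_4=2·25+3=53
a_5=1:  p_5=1·1149+542=1691,  q_5=1·53+25=78
(x₁, y₁) = (1691, 78);  1691² − 470·78² = 1 ✓

1691 78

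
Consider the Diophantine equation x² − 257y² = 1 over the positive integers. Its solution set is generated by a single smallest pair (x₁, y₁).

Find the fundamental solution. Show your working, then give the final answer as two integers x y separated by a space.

√257 = [16; 32, …], period ℓ=1 (odd) → k=1
a_0=16:  p_0=16·1+0=16,  q_0=16·0+1=1
a_1=32:  p_1=32·16+1=513,  q_1=32·1+0=32
(x₁, y₁) = (513, 32);  513² − 257·32² = 1 ✓

513 32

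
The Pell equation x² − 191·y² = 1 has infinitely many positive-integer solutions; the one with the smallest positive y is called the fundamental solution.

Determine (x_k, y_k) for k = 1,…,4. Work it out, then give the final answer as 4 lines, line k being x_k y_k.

8994000 650783
161784071999999 11706284604000
2910171887135973018000 210572647456751349217
52348171905801720863712000001 3787780782452031563430792000

[13; 1,4,1,1,3,…,4,1,26] for √191; ℓ=16 ⇒ convergent index 15
a_0=13:  p_0=13·1+0=13,  q_0=13·0+1=1
a_1=1:  p_1=1·13+1=14,  q_1=1·1+0=1
a_2=4:  p_2=4·14+13=69,  q_2=4·1+1=5
…
a_5=3:  p_5=3·152+83=539,  q_5=3·11+6=39
…
a_10=2:  p_10=2·83433+40217=207083,  q_10=2·6037+2910=14984
…
a_14=4:  p_14=4·1616447+911765=7377553,  q_14=4·116962+65973=533821
a_15=1:  p_15=1·7377553+1616447=8994000,  q_15=1·533821+116962=650783
fundamental: x₁=8994000, y₁=650783  (since 80892036000000 − 191·423518513089 = 1)
(x_2, y_2) = (8994000·8994000 + 191·650783·650783, 8994000·650783 + 650783·8994000) = (161784071999999, 11706284604000)
(x_3, y_3) = (8994000·161784071999999 + 191·650783·11706284604000, 8994000·11706284604000 + 650783·161784071999999) = (2910171887135973018000, 210572647456751349217)
(x_4, y_4) = (8994000·2910171887135973018000 + 191·650783·210572647456751349217, 8994000·210572647456751349217 + 650783·2910171887135973018000) = (52348171905801720863712000001, 3787780782452031563430792000)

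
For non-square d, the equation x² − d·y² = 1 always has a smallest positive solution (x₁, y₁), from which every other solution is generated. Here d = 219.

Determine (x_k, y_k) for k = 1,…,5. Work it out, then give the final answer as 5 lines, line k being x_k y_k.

74 5
10951 740
1620674 109515
239848801 16207480
35496001874 2398597525

d=219: √d = [14; 1,3,1,28] (ℓ=4, even), read p_3/q_3
a_0=14:  p_0=14·1+0=14,  q_0=14·0+1=1
…
a_2=3:  p_2=3·15+14=59,  q_2=3·1+1=4
a_3=1:  p_3=1·59+15=74,  q_3=1·4+1=5
fundamental: x₁=74, y₁=5  (since 5476 − 219·25 = 1)
(74+5√219)^2 = 10951 + 740√219
(74+5√219)^3 = 1620674 + 109515√219
(74+5√219)^4 = 239848801 + 16207480√219
(74+5√219)^5 = 35496001874 + 2398597525√219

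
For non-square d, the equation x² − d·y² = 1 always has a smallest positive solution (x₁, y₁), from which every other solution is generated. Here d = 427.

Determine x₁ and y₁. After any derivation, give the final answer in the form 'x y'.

√427 = [20; 1,1,1,40, …], period ℓ=4 (even) → k=3
k=0  a_k=20  p_k/q_k = 20/1
k=1  a_k=1  p_k/q_k = 21/1
k=2  a_k=1  p_k/q_k = 41/2
k=3  a_k=1  p_k/q_k = 62/3
fundamental: x₁=62, y₁=3  (since 3844 − 427·9 = 1)

62 3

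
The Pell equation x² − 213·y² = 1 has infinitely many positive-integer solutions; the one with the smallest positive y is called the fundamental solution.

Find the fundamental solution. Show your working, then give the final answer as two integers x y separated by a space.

√213 → a₀=14, period (1,1,2,6,1,8,1,6,2,1,1,28); ℓ=12 even so k=11
step 0: (14, 1)  from 14·(1,0) + (0,1)
…
step 4: (467, 32)  from 6·(73,5) + (29,2)
step 5: (540, 37)  from 1·(467,32) + (73,5)
…
step 7: (5327, 365)  from 1·(4787,328) + (540,37)
step 8: (36749, 2518)  from 6·(5327,365) + (4787,328)
step 9: (78825, 5401)  from 2·(36749,2518) + (5327,365)
step 10: (115574, 7919)  from 1·(78825,5401) + (36749,2518)
step 11: (194399, 13320)  from 1·(115574,7919) + (78825,5401)
(x₁, y₁) = (194399, 13320);  194399² − 213·13320² = 1 ✓

194399 13320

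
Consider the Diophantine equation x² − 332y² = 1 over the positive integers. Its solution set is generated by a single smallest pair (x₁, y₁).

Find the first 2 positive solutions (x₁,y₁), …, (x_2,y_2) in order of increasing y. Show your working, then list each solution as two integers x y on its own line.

√332 = [18; 4,1,1,8,1,1,4,36, …], period ℓ=8 (even) → k=7
a_0=18:  p_0=18·1+0=18,  q_0=18·0+1=1
…
a_2=1:  p_2=1·73+18=91,  q_2=1·4+1=5
a_3=1:  p_3=1·91+73=164,  q_3=1·5+4=9
…
a_5=1:  p_5=1·1403+164=1567,  q_5=1·77+9=86
a_6=1:  p_6=1·1567+1403=2970,  q_6=1·86+77=163
a_7=4:  p_7=4·2970+1567=13447,  q_7=4·163+86=738
→ (13447, 738).  Check: 13447²=180821809, 332·738²=180821808, difference 1.
n=2: (13447,738)∘(13447,738) = (13447·13447+332·738·738, 13447·738+738·13447) = (361643617,19847772)

13447 738
361643617 19847772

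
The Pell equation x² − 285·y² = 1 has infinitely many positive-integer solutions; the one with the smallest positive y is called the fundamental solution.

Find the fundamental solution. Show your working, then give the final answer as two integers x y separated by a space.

d=285: √d = [16; 1,7,2,7,1,32] (ℓ=6, even), read p_5/q_5
step 0: (16, 1)  from 16·(1,0) + (0,1)
step 1: (17, 1)  from 1·(16,1) + (1,0)
…
step 3: (287, 17)  from 2·(135,8) + (17,1)
step 4: (2144, 127)  from 7·(287,17) + (135,8)
step 5: (2431, 144)  from 1·(2144,127) + (287,17)
fundamental: x₁=2431, y₁=144  (since 5909761 − 285·20736 = 1)

2431 144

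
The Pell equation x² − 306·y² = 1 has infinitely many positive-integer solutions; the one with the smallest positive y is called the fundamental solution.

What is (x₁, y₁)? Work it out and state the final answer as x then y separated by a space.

√306 → a₀=17, period (2,34); ℓ=2 even so k=1
step 0: (17, 1)  from 17·(1,0) + (0,1)
step 1: (35, 2)  from 2·(17,1) + (1,0)
(x₁, y₁) = (35, 2);  35² − 306·2² = 1 ✓

35 2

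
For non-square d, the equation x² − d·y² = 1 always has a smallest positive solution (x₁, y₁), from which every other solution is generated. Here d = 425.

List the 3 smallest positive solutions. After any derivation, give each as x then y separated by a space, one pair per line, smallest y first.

d=425: √d = [20; 1,1,1,1,1,1,40] (ℓ=7, odd), read p_13/q_13
a_0=20:  p_0=20·1+0=20,  q_0=20·0+1=1
…
a_2=1:  p_2=1·21+20=41,  q_2=1·1+1=2
…
a_7=40:  p_7=40·268+165=10885,  q_7=40·13+8=528
…
a_9=1:  p_9=1·11153+10885=22038,  q_9=1·541+528=1069
a_10=1:  p_10=1·22038+11153=33191,  q_10=1·1069+541=1610
a_11=1:  p_11=1·33191+22038=55229,  q_11=1·1610+1069=2679
a_12=1:  p_12=1·55229+33191=88420,  q_12=1·2679+1610=4289
a_13=1:  p_13=1·88420+55229=143649,  q_13=1·4289+2679=6968
(x₁, y₁) = (143649, 6968);  143649² − 425·6968² = 1 ✓
n=2: (143649,6968)∘(143649,6968) = (143649·143649+425·6968·6968, 143649·6968+6968·143649) = (41270070401,2001892464)
n=3: (41270070401,2001892464)∘(143649,6968) = (143649·41270070401+425·6968·2001892464, 143649·2001892464+6968·41270070401) = (11856808685922849,575139701115304)

143649 6968
41270070401 2001892464
11856808685922849 575139701115304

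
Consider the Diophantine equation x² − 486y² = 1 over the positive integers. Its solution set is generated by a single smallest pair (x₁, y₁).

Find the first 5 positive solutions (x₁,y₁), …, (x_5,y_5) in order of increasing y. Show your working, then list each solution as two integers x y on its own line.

√486 = [22; 22,44, …], period ℓ=2 (even) → k=1
a_0=22:  p_0=22·1+0=22,  q_0=22·0+1=1
a_1=22:  p_1=22·22+1=485,  q_1=22·1+0=22
→ (485, 22).  Check: 485²=235225, 486·22²=235224, difference 1.
k=2:  x_2 = 485·485+486·22·22 = 470449,  y_2 = 485·22+22·485 = 21340
k=3:  x_3 = 485·470449+486·22·21340 = 456335045,  y_3 = 485·21340+22·470449 = 20699778
k=4:  x_4 = 485·456335045+486·22·20699778 = 442644523201,  y_4 = 485·20699778+22·456335045 = 20078763320
k=5:  x_5 = 485·442644523201+486·22·20078763320 = 429364731169925,  y_5 = 485·20078763320+22·442644523201 = 19476379720622

485 22
470449 21340
456335045 20699778
442644523201 20078763320
429364731169925 19476379720622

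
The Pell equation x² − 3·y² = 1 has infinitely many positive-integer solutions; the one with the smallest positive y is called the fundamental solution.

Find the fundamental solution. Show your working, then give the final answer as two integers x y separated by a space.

√3 = [1; 1,2, …], period ℓ=2 (even) → k=1
k=0  a_k=1  p_k/q_k = 1/1
k=1  a_k=1  p_k/q_k = 2/1
→ (2, 1).  Check: 2²=4, 3·1²=3, difference 1.

2 1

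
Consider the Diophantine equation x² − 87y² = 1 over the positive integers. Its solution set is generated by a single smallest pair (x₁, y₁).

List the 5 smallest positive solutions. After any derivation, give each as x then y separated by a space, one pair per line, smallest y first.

√87 → a₀=9, period (3,18); ℓ=2 even so k=1
i=0: a=9 ⇒ p=9, q=1
i=1: a=3 ⇒ p=28, q=3
(x₁, y₁) = (28, 3);  28² − 87·3² = 1 ✓
(28+3√87)^2 = 1567 + 168√87
(28+3√87)^3 = 87724 + 9405√87
(28+3√87)^4 = 4910977 + 526512√87
(28+3√87)^5 = 274926988 + 29475267√87

28 3
1567 168
87724 9405
4910977 526512
274926988 29475267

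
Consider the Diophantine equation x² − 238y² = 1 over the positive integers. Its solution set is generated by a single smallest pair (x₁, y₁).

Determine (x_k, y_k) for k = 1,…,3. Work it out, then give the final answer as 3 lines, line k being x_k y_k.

11663 756
272051137 17634456
6345864809999 411341319900

[15; 2,2,1,14,1,2,2,30] for √238; ℓ=8 ⇒ convergent index 7
k=0  a_k=15  p_k/q_k = 15/1
…
k=6  a_k=2  p_k/q_k = 4983/323
k=7  a_k=2  p_k/q_k = 11663/756
→ (11663, 756).  Check: 11663²=136025569, 238·756²=136025568, difference 1.
k=2:  x_2 = 11663·11663+238·756·756 = 272051137,  y_2 = 11663·756+756·11663 = 17634456
k=3:  x_3 = 11663·272051137+238·756·17634456 = 6345864809999,  y_3 = 11663·17634456+756·272051137 = 411341319900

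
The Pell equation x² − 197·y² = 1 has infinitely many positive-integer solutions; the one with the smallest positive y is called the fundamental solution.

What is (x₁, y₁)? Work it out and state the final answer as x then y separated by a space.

√197 = [14; 28, …], period ℓ=1 (odd) → k=1
step 0: (14, 1)  from 14·(1,0) + (0,1)
step 1: (393, 28)  from 28·(14,1) + (1,0)
fundamental: x₁=393, y₁=28  (since 154449 − 197·784 = 1)

393 28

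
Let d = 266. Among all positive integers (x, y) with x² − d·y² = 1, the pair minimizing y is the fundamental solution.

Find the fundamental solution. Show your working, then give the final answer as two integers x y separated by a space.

√266 → a₀=16, period (3,4,3,32); ℓ=4 even so k=3
a_0=16:  p_0=16·1+0=16,  q_0=16·0+1=1
…
a_2=4:  p_2=4·49+16=212,  q_2=4·3+1=13
a_3=3:  p_3=3·212+49=685,  q_3=3·13+3=42
→ (685, 42).  Check: 685²=469225, 266·42²=469224, difference 1.

685 42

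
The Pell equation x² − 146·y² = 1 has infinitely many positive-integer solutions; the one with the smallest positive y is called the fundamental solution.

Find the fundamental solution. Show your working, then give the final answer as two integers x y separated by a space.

145 12

d=146: √d = [12; 12,24] (ℓ=2, even), read p_1/q_1
i=0: a=12 ⇒ p=12, q=1
i=1: a=12 ⇒ p=145, q=12
→ (145, 12).  Check: 145²=21025, 146·12²=21024, difference 1.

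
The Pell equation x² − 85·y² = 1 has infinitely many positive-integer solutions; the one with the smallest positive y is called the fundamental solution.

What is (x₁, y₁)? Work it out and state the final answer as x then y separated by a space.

285769 30996

[9; 4,1,1,4,18] for √85; ℓ=5 ⇒ convergent index 9
step 0: (9, 1)  from 9·(1,0) + (0,1)
…
step 2: (46, 5)  from 1·(37,4) + (9,1)
…
step 4: (378, 41)  from 4·(83,9) + (46,5)
step 5: (6887, 747)  from 18·(378,41) + (83,9)
step 6: (27926, 3029)  from 4·(6887,747) + (378,41)
…
step 8: (62739, 6805)  from 1·(34813,3776) + (27926,3029)
step 9: (285769, 30996)  from 4·(62739,6805) + (34813,3776)
fundamental: x₁=285769, y₁=30996  (since 81663921361 − 85·960752016 = 1)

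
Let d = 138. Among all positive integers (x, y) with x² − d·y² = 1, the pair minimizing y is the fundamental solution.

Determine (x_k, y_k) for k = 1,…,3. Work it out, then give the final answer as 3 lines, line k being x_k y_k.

47 4
4417 376
415151 35340

[11; 1,2,1,22] for √138; ℓ=4 ⇒ convergent index 3
k=0  a_k=11  p_k/q_k = 11/1
k=1  a_k=1  p_k/q_k = 12/1
k=2  a_k=2  p_k/q_k = 35/3
k=3  a_k=1  p_k/q_k = 47/4
(x₁, y₁) = (47, 4);  47² − 138·4² = 1 ✓
(47+4√138)^2 = 4417 + 376√138
(47+4√138)^3 = 415151 + 35340√138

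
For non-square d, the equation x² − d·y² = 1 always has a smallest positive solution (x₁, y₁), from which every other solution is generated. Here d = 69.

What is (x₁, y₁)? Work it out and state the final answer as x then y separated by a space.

d=69: √d = [8; 3,3,1,4,1,3,3,16] (ℓ=8, even), read p_7/q_7
step 0: (8, 1)  from 8·(1,0) + (0,1)
…
step 2: (83, 10)  from 3·(25,3) + (8,1)
step 3: (108, 13)  from 1·(83,10) + (25,3)
step 4: (515, 62)  from 4·(108,13) + (83,10)
step 5: (623, 75)  from 1·(515,62) + (108,13)
step 6: (2384, 287)  from 3·(623,75) + (515,62)
step 7: (7775, 936)  from 3·(2384,287) + (623,75)
→ (7775, 936).  Check: 7775²=60450625, 69·936²=60450624, difference 1.

7775 936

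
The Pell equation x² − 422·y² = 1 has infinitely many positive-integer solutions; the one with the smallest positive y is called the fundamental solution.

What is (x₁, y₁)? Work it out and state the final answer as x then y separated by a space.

√422 = [20; 1,1,5,2,1,…,1,1,40, …], period ℓ=14 (even) → k=13
i=0: a=20 ⇒ p=20, q=1
i=1: a=1 ⇒ p=21, q=1
i=2: a=1 ⇒ p=41, q=2
…
i=12: a=1 ⇒ p=3810680, q=185501
i=13: a=1 ⇒ p=7022501, q=341850
fundamental: x₁=7022501, y₁=341850  (since 49315520295001 − 422·116861422500 = 1)

7022501 341850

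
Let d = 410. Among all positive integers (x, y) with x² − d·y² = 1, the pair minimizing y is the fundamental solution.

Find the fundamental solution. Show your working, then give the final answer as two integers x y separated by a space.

√410 = [20; 4,40, …], period ℓ=2 (even) → k=1
a_0=20:  p_0=20·1+0=20,  q_0=20·0+1=1
a_1=4:  p_1=4·20+1=81,  q_1=4·1+0=4
(x₁, y₁) = (81, 4);  81² − 410·4² = 1 ✓

81 4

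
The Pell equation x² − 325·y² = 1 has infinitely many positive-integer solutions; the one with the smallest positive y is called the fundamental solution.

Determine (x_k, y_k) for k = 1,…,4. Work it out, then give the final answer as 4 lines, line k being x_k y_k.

[18; 36] for √325; ℓ=1 ⇒ convergent index 1
a_0=18:  p_0=18·1+0=18,  q_0=18·0+1=1
a_1=36:  p_1=36·18+1=649,  q_1=36·1+0=36
(x₁, y₁) = (649, 36);  649² − 325·36² = 1 ✓
(x_2, y_2) = (649·649 + 325·36·36, 649·36 + 36·649) = (842401, 46728)
(x_3, y_3) = (649·842401 + 325·36·46728, 649·46728 + 36·842401) = (1093435849, 60652908)
(x_4, y_4) = (649·1093435849 + 325·36·60652908, 649·60652908 + 36·1093435849) = (1419278889601, 78727427856)

649 36
842401 46728
1093435849 60652908
1419278889601 78727427856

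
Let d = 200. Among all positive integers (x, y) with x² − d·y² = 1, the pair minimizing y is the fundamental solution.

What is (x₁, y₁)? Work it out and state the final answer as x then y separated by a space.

√200 = [14; 7,28, …], period ℓ=2 (even) → k=1
step 0: (14, 1)  from 14·(1,0) + (0,1)
step 1: (99, 7)  from 7·(14,1) + (1,0)
fundamental: x₁=99, y₁=7  (since 9801 − 200·49 = 1)

99 7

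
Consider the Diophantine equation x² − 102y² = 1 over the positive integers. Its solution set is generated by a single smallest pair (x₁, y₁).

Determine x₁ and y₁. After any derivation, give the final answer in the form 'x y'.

101 10

[10; 10,20] for √102; ℓ=2 ⇒ convergent index 1
a_0=10:  p_0=10·1+0=10,  q_0=10·0+1=1
a_1=10:  p_1=10·10+1=101,  q_1=10·1+0=10
(x₁, y₁) = (101, 10);  101² − 102·10² = 1 ✓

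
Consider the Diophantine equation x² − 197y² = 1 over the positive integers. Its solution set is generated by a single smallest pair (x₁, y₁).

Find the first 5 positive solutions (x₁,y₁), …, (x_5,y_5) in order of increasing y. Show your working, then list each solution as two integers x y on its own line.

393 28
308897 22008
242792649 17298260
190834713217 13596410352
149995841795913 10686761238412

√197 → a₀=14, period (28); ℓ=1 odd so k=1
k=0  a_k=14  p_k/q_k = 14/1
k=1  a_k=28  p_k/q_k = 393/28
fundamental: x₁=393, y₁=28  (since 154449 − 197·784 = 1)
k=2:  x_2 = 393·393+197·28·28 = 308897,  y_2 = 393·28+28·393 = 22008
k=3:  x_3 = 393·308897+197·28·22008 = 242792649,  y_3 = 393·22008+28·308897 = 17298260
k=4:  x_4 = 393·242792649+197·28·17298260 = 190834713217,  y_4 = 393·17298260+28·242792649 = 13596410352
k=5:  x_5 = 393·190834713217+197·28·13596410352 = 149995841795913,  y_5 = 393·13596410352+28·190834713217 = 10686761238412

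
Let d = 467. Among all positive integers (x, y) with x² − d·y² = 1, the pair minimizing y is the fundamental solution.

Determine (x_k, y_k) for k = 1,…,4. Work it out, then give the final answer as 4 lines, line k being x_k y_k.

1625626 75225
5285319783751 244575431700
17183906517558380626 795176361465413175
55869210433019434807260001 2585318735566902940613400

d=467: √d = [21; 1,1,1,1,3,…,1,1,42] (ℓ=14, even), read p_13/q_13
a_0=21:  p_0=21·1+0=21,  q_0=21·0+1=1
…
a_2=1:  p_2=1·22+21=43,  q_2=1·1+1=2
a_3=1:  p_3=1·43+22=65,  q_3=1·2+1=3
…
a_5=3:  p_5=3·108+65=389,  q_5=3·5+3=18
a_6=3:  p_6=3·389+108=1275,  q_6=3·18+5=59
…
a_8=3:  p_8=3·27164+1275=82767,  q_8=3·1257+59=3830
a_9=3:  p_9=3·82767+27164=275465,  q_9=3·3830+1257=12747
…
a_12=1:  p_12=1·633697+358232=991929,  q_12=1·29324+16577=45901
a_13=1:  p_13=1·991929+633697=1625626,  q_13=1·45901+29324=75225
→ (1625626, 75225).  Check: 1625626²=2642659891876, 467·75225²=2642659891875, difference 1.
n=2: (1625626,75225)∘(1625626,75225) = (1625626·1625626+467·75225·75225, 1625626·75225+75225·1625626) = (5285319783751,244575431700)
n=3: (5285319783751,244575431700)∘(1625626,75225) = (1625626·5285319783751+467·75225·244575431700, 1625626·244575431700+75225·5285319783751) = (17183906517558380626,795176361465413175)
n=4: (17183906517558380626,795176361465413175)∘(1625626,75225) = (1625626·17183906517558380626+467·75225·795176361465413175, 1625626·795176361465413175+75225·17183906517558380626) = (55869210433019434807260001,2585318735566902940613400)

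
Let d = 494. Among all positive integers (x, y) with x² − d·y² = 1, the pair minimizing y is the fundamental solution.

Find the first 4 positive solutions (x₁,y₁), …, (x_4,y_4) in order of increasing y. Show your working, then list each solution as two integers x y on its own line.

73035 3286
10668222449 479986020
1558307253052395 70111557938114
227621940442695115201 10241195267540325960

d=494: √d = [22; 4,2,2,1,2,1,2,2,4,44] (ℓ=10, even), read p_9/q_9
a_0=22:  p_0=22·1+0=22,  q_0=22·0+1=1
…
a_2=2:  p_2=2·89+22=200,  q_2=2·4+1=9
a_3=2:  p_3=2·200+89=489,  q_3=2·9+4=22
…
a_6=1:  p_6=1·1867+689=2556,  q_6=1·84+31=115
…
a_8=2:  p_8=2·6979+2556=16514,  q_8=2·314+115=743
a_9=4:  p_9=4·16514+6979=73035,  q_9=4·743+314=3286
fundamental: x₁=73035, y₁=3286  (since 5334111225 − 494·10797796 = 1)
(73035+3286√494)^2 = 10668222449 + 479986020√494
(73035+3286√494)^3 = 1558307253052395 + 70111557938114√494
(73035+3286√494)^4 = 227621940442695115201 + 10241195267540325960√494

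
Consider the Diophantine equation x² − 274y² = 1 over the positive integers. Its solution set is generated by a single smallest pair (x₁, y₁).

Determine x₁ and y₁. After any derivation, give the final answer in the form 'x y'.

[16; 1,1,4,4,1,1,32] for √274; ℓ=7 ⇒ convergent index 13
a_0=16:  p_0=16·1+0=16,  q_0=16·0+1=1
…
a_4=4:  p_4=4·149+33=629,  q_4=4·9+2=38
a_5=1:  p_5=1·629+149=778,  q_5=1·38+9=47
…
a_7=32:  p_7=32·1407+778=45802,  q_7=32·85+47=2767
…
a_11=4:  p_11=4·419253+93011=1770023,  q_11=4·25328+5619=106931
a_12=1:  p_12=1·1770023+419253=2189276,  q_12=1·106931+25328=132259
a_13=1:  p_13=1·2189276+1770023=3959299,  q_13=1·132259+106931=239190
(x₁, y₁) = (3959299, 239190);  3959299² − 274·239190² = 1 ✓

3959299 239190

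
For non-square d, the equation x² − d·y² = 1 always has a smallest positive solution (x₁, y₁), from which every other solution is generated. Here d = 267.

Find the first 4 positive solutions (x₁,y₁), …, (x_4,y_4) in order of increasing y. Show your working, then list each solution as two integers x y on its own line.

d=267: √d = [16; 2,1,15,1,2,32] (ℓ=6, even), read p_5/q_5
a_0=16:  p_0=16·1+0=16,  q_0=16·0+1=1
a_1=2:  p_1=2·16+1=33,  q_1=2·1+0=2
…
a_3=15:  p_3=15·49+33=768,  q_3=15·3+2=47
a_4=1:  p_4=1·768+49=817,  q_4=1·47+3=50
a_5=2:  p_5=2·817+768=2402,  q_5=2·50+47=147
fundamental: x₁=2402, y₁=147  (since 5769604 − 267·21609 = 1)
(x_2, y_2) = (2402·2402 + 267·147·147, 2402·147 + 147·2402) = (11539207, 706188)
(x_3, y_3) = (2402·11539207 + 267·147·706188, 2402·706188 + 147·11539207) = (55434348026, 3392527005)
(x_4, y_4) = (2402·55434348026 + 267·147·3392527005, 2402·3392527005 + 147·55434348026) = (266306596377697, 16297699025832)

2402 147
11539207 706188
55434348026 3392527005
266306596377697 16297699025832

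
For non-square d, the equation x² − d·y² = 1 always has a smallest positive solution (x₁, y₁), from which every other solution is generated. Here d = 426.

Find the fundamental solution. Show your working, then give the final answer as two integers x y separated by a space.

[20; 1,1,1,3,2,6,2,3,1,1,1,40] for √426; ℓ=12 ⇒ convergent index 11
a_0=20:  p_0=20·1+0=20,  q_0=20·0+1=1
…
a_2=1:  p_2=1·21+20=41,  q_2=1·1+1=2
a_3=1:  p_3=1·41+21=62,  q_3=1·2+1=3
…
a_9=1:  p_9=1·24809+7162=31971,  q_9=1·1202+347=1549
a_10=1:  p_10=1·31971+24809=56780,  q_10=1·1549+1202=2751
a_11=1:  p_11=1·56780+31971=88751,  q_11=1·2751+1549=4300
fundamental: x₁=88751, y₁=4300  (since 7876740001 − 426·18490000 = 1)

88751 4300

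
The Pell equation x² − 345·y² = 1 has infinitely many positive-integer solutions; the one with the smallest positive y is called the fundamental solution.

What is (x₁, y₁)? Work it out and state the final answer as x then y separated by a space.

6761 364

√345 → a₀=18, period (1,1,2,1,6,1,2,1,1,36); ℓ=10 even so k=9
i=0: a=18 ⇒ p=18, q=1
i=1: a=1 ⇒ p=19, q=1
…
i=3: a=2 ⇒ p=93, q=5
…
i=6: a=1 ⇒ p=1003, q=54
i=7: a=2 ⇒ p=2879, q=155
i=8: a=1 ⇒ p=3882, q=209
i=9: a=1 ⇒ p=6761, q=364
fundamental: x₁=6761, y₁=364  (since 45711121 − 345·132496 = 1)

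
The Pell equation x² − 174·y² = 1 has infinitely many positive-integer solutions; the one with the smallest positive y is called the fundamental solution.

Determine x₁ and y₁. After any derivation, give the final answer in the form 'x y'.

d=174: √d = [13; 5,4,5,26] (ℓ=4, even), read p_3/q_3
k=0  a_k=13  p_k/q_k = 13/1
…
k=2  a_k=4  p_k/q_k = 277/21
k=3  a_k=5  p_k/q_k = 1451/110
fundamental: x₁=1451, y₁=110  (since 2105401 − 174·12100 = 1)

1451 110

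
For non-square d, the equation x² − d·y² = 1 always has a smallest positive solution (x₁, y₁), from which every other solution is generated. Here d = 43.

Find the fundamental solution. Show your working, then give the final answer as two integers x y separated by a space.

√43 = [6; 1,1,3,1,5,1,3,1,1,12, …], period ℓ=10 (even) → k=9
i=0: a=6 ⇒ p=6, q=1
i=1: a=1 ⇒ p=7, q=1
…
i=3: a=3 ⇒ p=46, q=7
i=4: a=1 ⇒ p=59, q=9
i=5: a=5 ⇒ p=341, q=52
i=6: a=1 ⇒ p=400, q=61
i=7: a=3 ⇒ p=1541, q=235
i=8: a=1 ⇒ p=1941, q=296
i=9: a=1 ⇒ p=3482, q=531
fundamental: x₁=3482, y₁=531  (since 12124324 − 43·281961 = 1)

3482 531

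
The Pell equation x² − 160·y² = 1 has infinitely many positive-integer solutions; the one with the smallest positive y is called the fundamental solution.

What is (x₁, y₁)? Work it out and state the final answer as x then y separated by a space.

721 57

d=160: √d = [12; 1,1,1,5,1,1,1,24] (ℓ=8, even), read p_7/q_7
k=0  a_k=12  p_k/q_k = 12/1
…
k=4  a_k=5  p_k/q_k = 215/17
…
k=6  a_k=1  p_k/q_k = 468/37
k=7  a_k=1  p_k/q_k = 721/57
fundamental: x₁=721, y₁=57  (since 519841 − 160·3249 = 1)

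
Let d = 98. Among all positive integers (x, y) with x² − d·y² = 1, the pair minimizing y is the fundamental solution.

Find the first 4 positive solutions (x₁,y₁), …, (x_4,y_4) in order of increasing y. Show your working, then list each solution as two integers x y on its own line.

d=98: √d = [9; 1,8,1,18] (ℓ=4, even), read p_3/q_3
step 0: (9, 1)  from 9·(1,0) + (0,1)
…
step 2: (89, 9)  from 8·(10,1) + (9,1)
step 3: (99, 10)  from 1·(89,9) + (10,1)
(x₁, y₁) = (99, 10);  99² − 98·10² = 1 ✓
(99+10√98)^2 = 19601 + 1980√98
(99+10√98)^3 = 3880899 + 392030√98
(99+10√98)^4 = 768398401 + 77619960√98

99 10
19601 1980
3880899 392030
768398401 77619960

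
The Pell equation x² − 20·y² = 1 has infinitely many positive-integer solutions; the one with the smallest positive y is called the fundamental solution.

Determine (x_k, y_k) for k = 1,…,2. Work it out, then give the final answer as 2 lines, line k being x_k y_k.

[4; 2,8] for √20; ℓ=2 ⇒ convergent index 1
i=0: a=4 ⇒ p=4, q=1
i=1: a=2 ⇒ p=9, q=2
(x₁, y₁) = (9, 2);  9² − 20·2² = 1 ✓
n=2: (9,2)∘(9,2) = (9·9+20·2·2, 9·2+2·9) = (161,36)

9 2
161 36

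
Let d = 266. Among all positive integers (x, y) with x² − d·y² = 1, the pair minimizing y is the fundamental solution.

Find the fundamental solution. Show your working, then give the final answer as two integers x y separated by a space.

685 42

√266 = [16; 3,4,3,32, …], period ℓ=4 (even) → k=3
a_0=16:  p_0=16·1+0=16,  q_0=16·0+1=1
…
a_2=4:  p_2=4·49+16=212,  q_2=4·3+1=13
a_3=3:  p_3=3·212+49=685,  q_3=3·13+3=42
→ (685, 42).  Check: 685²=469225, 266·42²=469224, difference 1.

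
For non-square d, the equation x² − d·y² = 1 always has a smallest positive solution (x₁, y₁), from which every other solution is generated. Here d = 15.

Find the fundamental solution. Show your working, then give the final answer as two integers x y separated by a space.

4 1

d=15: √d = [3; 1,6] (ℓ=2, even), read p_1/q_1
step 0: (3, 1)  from 3·(1,0) + (0,1)
step 1: (4, 1)  from 1·(3,1) + (1,0)
→ (4, 1).  Check: 4²=16, 15·1²=15, difference 1.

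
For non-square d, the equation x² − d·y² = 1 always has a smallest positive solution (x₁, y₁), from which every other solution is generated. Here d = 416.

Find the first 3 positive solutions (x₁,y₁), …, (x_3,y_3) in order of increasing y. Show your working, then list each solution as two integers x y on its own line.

d=416: √d = [20; 2,1,1,9,1,1,2,40] (ℓ=8, even), read p_7/q_7
step 0: (20, 1)  from 20·(1,0) + (0,1)
step 1: (41, 2)  from 2·(20,1) + (1,0)
…
step 3: (102, 5)  from 1·(61,3) + (41,2)
…
step 5: (1081, 53)  from 1·(979,48) + (102,5)
step 6: (2060, 101)  from 1·(1081,53) + (979,48)
step 7: (5201, 255)  from 2·(2060,101) + (1081,53)
fundamental: x₁=5201, y₁=255  (since 27050401 − 416·65025 = 1)
n=2: (5201,255)∘(5201,255) = (5201·5201+416·255·255, 5201·255+255·5201) = (54100801,2652510)
n=3: (54100801,2652510)∘(5201,255) = (5201·54100801+416·255·2652510, 5201·2652510+255·54100801) = (562756526801,27591408765)

5201 255
54100801 2652510
562756526801 27591408765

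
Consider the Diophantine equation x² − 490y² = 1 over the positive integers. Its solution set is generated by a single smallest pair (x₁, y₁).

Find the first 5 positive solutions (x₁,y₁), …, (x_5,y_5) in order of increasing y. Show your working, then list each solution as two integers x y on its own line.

√490 → a₀=22, period (7,2,1,4,4,4,1,2,7,44); ℓ=10 even so k=9
k=0  a_k=22  p_k/q_k = 22/1
k=1  a_k=7  p_k/q_k = 155/7
k=2  a_k=2  p_k/q_k = 332/15
k=3  a_k=1  p_k/q_k = 487/22
k=4  a_k=4  p_k/q_k = 2280/103
…
k=6  a_k=4  p_k/q_k = 40708/1839
k=7  a_k=1  p_k/q_k = 50315/2273
k=8  a_k=2  p_k/q_k = 141338/6385
k=9  a_k=7  p_k/q_k = 1039681/46968
fundamental: x₁=1039681, y₁=46968  (since 1080936581761 − 490·2205993024 = 1)
(1039681+46968√490)^2 = 2161873163521 + 97663474416√490
(1039681+46968√490)^3 = 4495316905044313921 + 203077717488555624√490
(1039681+46968√490)^4 = 9347391150304592810234881 + 422272088792340335957472√490
(1039681+46968√490)^5 = 19436609957075163398170578312001 + 878056535095215307939712337240√490

1039681 46968
2161873163521 97663474416
4495316905044313921 203077717488555624
9347391150304592810234881 422272088792340335957472
19436609957075163398170578312001 878056535095215307939712337240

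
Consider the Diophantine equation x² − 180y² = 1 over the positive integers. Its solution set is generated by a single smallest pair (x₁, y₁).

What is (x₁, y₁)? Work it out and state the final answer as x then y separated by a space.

d=180: √d = [13; 2,2,2,26] (ℓ=4, even), read p_3/q_3
k=0  a_k=13  p_k/q_k = 13/1
…
k=2  a_k=2  p_k/q_k = 67/5
k=3  a_k=2  p_k/q_k = 161/12
→ (161, 12).  Check: 161²=25921, 180·12²=25920, difference 1.

161 12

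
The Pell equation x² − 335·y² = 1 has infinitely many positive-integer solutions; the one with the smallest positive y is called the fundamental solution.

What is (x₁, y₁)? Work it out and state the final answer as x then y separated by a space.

604 33

√335 → a₀=18, period (3,3,3,36); ℓ=4 even so k=3
step 0: (18, 1)  from 18·(1,0) + (0,1)
step 1: (55, 3)  from 3·(18,1) + (1,0)
step 2: (183, 10)  from 3·(55,3) + (18,1)
step 3: (604, 33)  from 3·(183,10) + (55,3)
fundamental: x₁=604, y₁=33  (since 364816 − 335·1089 = 1)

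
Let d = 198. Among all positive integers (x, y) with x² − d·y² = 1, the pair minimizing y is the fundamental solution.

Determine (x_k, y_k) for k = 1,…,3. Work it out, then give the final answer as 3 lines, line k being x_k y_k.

197 14
77617 5516
30580901 2173290

√198 → a₀=14, period (14,28); ℓ=2 even so k=1
step 0: (14, 1)  from 14·(1,0) + (0,1)
step 1: (197, 14)  from 14·(14,1) + (1,0)
fundamental: x₁=197, y₁=14  (since 38809 − 198·196 = 1)
(197+14√198)^2 = 77617 + 5516√198
(197+14√198)^3 = 30580901 + 2173290√198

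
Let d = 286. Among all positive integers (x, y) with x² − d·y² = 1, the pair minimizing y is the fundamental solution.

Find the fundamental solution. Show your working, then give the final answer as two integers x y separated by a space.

561835 33222

√286 → a₀=16, period (1,10,3,3,2,3,3,10,1,32); ℓ=10 even so k=9
k=0  a_k=16  p_k/q_k = 16/1
k=1  a_k=1  p_k/q_k = 17/1
k=2  a_k=10  p_k/q_k = 186/11
…
k=6  a_k=3  p_k/q_k = 15102/893
k=7  a_k=3  p_k/q_k = 49703/2939
k=8  a_k=10  p_k/q_k = 512132/30283
k=9  a_k=1  p_k/q_k = 561835/33222
fundamental: x₁=561835, y₁=33222  (since 315658567225 − 286·1103701284 = 1)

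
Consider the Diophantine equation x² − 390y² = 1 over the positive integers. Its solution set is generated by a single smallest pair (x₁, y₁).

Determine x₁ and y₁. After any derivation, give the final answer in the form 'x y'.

79 4

[19; 1,2,1,38] for √390; ℓ=4 ⇒ convergent index 3
i=0: a=19 ⇒ p=19, q=1
…
i=2: a=2 ⇒ p=59, q=3
i=3: a=1 ⇒ p=79, q=4
→ (79, 4).  Check: 79²=6241, 390·4²=6240, difference 1.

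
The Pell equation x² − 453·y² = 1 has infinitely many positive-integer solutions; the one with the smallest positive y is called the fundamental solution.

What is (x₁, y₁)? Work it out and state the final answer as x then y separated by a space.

1653751 77700

√453 → a₀=21, period (3,1,1,10,14,10,1,1,3,42); ℓ=10 even so k=9
a_0=21:  p_0=21·1+0=21,  q_0=21·0+1=1
…
a_2=1:  p_2=1·64+21=85,  q_2=1·3+1=4
…
a_4=10:  p_4=10·149+85=1575,  q_4=10·7+4=74
…
a_8=1:  p_8=1·245764+223565=469329,  q_8=1·11547+10504=22051
a_9=3:  p_9=3·469329+245764=1653751,  q_9=3·22051+11547=77700
(x₁, y₁) = (1653751, 77700);  1653751² − 453·77700² = 1 ✓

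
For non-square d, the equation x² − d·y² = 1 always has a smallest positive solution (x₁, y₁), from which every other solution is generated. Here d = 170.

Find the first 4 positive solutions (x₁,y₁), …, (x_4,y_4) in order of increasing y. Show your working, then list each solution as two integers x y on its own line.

339 26
229841 17628
155831859 11951758
105653770561 8103274296

√170 → a₀=13, period (26); ℓ=1 odd so k=1
a_0=13:  p_0=13·1+0=13,  q_0=13·0+1=1
a_1=26:  p_1=26·13+1=339,  q_1=26·1+0=26
→ (339, 26).  Check: 339²=114921, 170·26²=114920, difference 1.
(x_2, y_2) = (339·339 + 170·26·26, 339·26 + 26·339) = (229841, 17628)
(x_3, y_3) = (339·229841 + 170·26·17628, 339·17628 + 26·229841) = (155831859, 11951758)
(x_4, y_4) = (339·155831859 + 170·26·11951758, 339·11951758 + 26·155831859) = (105653770561, 8103274296)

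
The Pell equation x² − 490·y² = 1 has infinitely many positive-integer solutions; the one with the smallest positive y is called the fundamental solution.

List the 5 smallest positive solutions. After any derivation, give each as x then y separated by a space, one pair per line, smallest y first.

1039681 46968
2161873163521 97663474416
4495316905044313921 203077717488555624
9347391150304592810234881 422272088792340335957472
19436609957075163398170578312001 878056535095215307939712337240

[22; 7,2,1,4,4,4,1,2,7,44] for √490; ℓ=10 ⇒ convergent index 9
k=0  a_k=22  p_k/q_k = 22/1
…
k=3  a_k=1  p_k/q_k = 487/22
…
k=5  a_k=4  p_k/q_k = 9607/434
…
k=8  a_k=2  p_k/q_k = 141338/6385
k=9  a_k=7  p_k/q_k = 1039681/46968
→ (1039681, 46968).  Check: 1039681²=1080936581761, 490·46968²=1080936581760, difference 1.
(1039681+46968√490)^2 = 2161873163521 + 97663474416√490
(1039681+46968√490)^3 = 4495316905044313921 + 203077717488555624√490
(1039681+46968√490)^4 = 9347391150304592810234881 + 422272088792340335957472√490
(1039681+46968√490)^5 = 19436609957075163398170578312001 + 878056535095215307939712337240√490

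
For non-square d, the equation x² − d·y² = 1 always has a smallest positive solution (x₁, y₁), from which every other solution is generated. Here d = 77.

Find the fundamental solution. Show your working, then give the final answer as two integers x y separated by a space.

351 40

√77 → a₀=8, period (1,3,2,3,1,16); ℓ=6 even so k=5
step 0: (8, 1)  from 8·(1,0) + (0,1)
…
step 2: (35, 4)  from 3·(9,1) + (8,1)
…
step 4: (272, 31)  from 3·(79,9) + (35,4)
step 5: (351, 40)  from 1·(272,31) + (79,9)
→ (351, 40).  Check: 351²=123201, 77·40²=123200, difference 1.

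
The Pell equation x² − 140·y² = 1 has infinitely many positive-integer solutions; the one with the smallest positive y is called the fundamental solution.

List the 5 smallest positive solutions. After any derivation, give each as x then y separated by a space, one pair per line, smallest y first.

71 6
10081 852
1431431 120978
203253121 17178024
28860511751 2439158430

√140 → a₀=11, period (1,4,1,22); ℓ=4 even so k=3
i=0: a=11 ⇒ p=11, q=1
i=1: a=1 ⇒ p=12, q=1
i=2: a=4 ⇒ p=59, q=5
i=3: a=1 ⇒ p=71, q=6
→ (71, 6).  Check: 71²=5041, 140·6²=5040, difference 1.
k=2:  x_2 = 71·71+140·6·6 = 10081,  y_2 = 71·6+6·71 = 852
k=3:  x_3 = 71·10081+140·6·852 = 1431431,  y_3 = 71·852+6·10081 = 120978
k=4:  x_4 = 71·1431431+140·6·120978 = 203253121,  y_4 = 71·120978+6·1431431 = 17178024
k=5:  x_5 = 71·203253121+140·6·17178024 = 28860511751,  y_5 = 71·17178024+6·203253121 = 2439158430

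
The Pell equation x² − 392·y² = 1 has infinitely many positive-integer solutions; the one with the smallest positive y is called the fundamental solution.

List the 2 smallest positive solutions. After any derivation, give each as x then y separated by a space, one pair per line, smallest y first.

99 5
19601 990

d=392: √d = [19; 1,3,1,38] (ℓ=4, even), read p_3/q_3
step 0: (19, 1)  from 19·(1,0) + (0,1)
…
step 2: (79, 4)  from 3·(20,1) + (19,1)
step 3: (99, 5)  from 1·(79,4) + (20,1)
(x₁, y₁) = (99, 5);  99² − 392·5² = 1 ✓
n=2: (99,5)∘(99,5) = (99·99+392·5·5, 99·5+5·99) = (19601,990)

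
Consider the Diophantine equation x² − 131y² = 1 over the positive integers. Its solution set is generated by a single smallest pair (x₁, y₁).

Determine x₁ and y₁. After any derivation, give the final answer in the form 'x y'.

[11; 2,4,11,4,2,22] for √131; ℓ=6 ⇒ convergent index 5
a_0=11:  p_0=11·1+0=11,  q_0=11·0+1=1
a_1=2:  p_1=2·11+1=23,  q_1=2·1+0=2
a_2=4:  p_2=4·23+11=103,  q_2=4·2+1=9
a_3=11:  p_3=11·103+23=1156,  q_3=11·9+2=101
a_4=4:  p_4=4·1156+103=4727,  q_4=4·101+9=413
a_5=2:  p_5=2·4727+1156=10610,  q_5=2·413+101=927
fundamental: x₁=10610, y₁=927  (since 112572100 − 131·859329 = 1)

10610 927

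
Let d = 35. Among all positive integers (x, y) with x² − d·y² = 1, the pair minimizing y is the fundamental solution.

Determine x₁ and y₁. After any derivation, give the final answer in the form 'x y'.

6 1

√35 → a₀=5, period (1,10); ℓ=2 even so k=1
a_0=5:  p_0=5·1+0=5,  q_0=5·0+1=1
a_1=1:  p_1=1·5+1=6,  q_1=1·1+0=1
fundamental: x₁=6, y₁=1  (since 36 − 35·1 = 1)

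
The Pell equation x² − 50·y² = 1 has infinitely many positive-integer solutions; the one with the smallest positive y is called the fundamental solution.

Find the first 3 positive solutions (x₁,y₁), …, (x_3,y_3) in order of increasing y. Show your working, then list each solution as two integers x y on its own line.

√50 = [7; 14, …], period ℓ=1 (odd) → k=1
k=0  a_k=7  p_k/q_k = 7/1
k=1  a_k=14  p_k/q_k = 99/14
→ (99, 14).  Check: 99²=9801, 50·14²=9800, difference 1.
(x_2, y_2) = (99·99 + 50·14·14, 99·14 + 14·99) = (19601, 2772)
(x_3, y_3) = (99·19601 + 50·14·2772, 99·2772 + 14·19601) = (3880899, 548842)

99 14
19601 2772
3880899 548842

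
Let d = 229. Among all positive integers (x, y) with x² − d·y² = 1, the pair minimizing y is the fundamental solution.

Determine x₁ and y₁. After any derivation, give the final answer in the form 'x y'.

d=229: √d = [15; 7,1,1,7,30] (ℓ=5, odd), read p_9/q_9
i=0: a=15 ⇒ p=15, q=1
i=1: a=7 ⇒ p=106, q=7
i=2: a=1 ⇒ p=121, q=8
i=3: a=1 ⇒ p=227, q=15
i=4: a=7 ⇒ p=1710, q=113
…
i=8: a=1 ⇒ p=776325, q=51301
i=9: a=7 ⇒ p=5848201, q=386460
→ (5848201, 386460).  Check: 5848201²=34201454936401, 229·386460²=34201454936400, difference 1.

5848201 386460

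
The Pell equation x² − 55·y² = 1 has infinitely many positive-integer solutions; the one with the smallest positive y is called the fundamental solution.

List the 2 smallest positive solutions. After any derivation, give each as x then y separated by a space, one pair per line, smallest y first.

89 12
15841 2136

[7; 2,2,2,14] for √55; ℓ=4 ⇒ convergent index 3
k=0  a_k=7  p_k/q_k = 7/1
k=1  a_k=2  p_k/q_k = 15/2
k=2  a_k=2  p_k/q_k = 37/5
k=3  a_k=2  p_k/q_k = 89/12
→ (89, 12).  Check: 89²=7921, 55·12²=7920, difference 1.
n=2: (89,12)∘(89,12) = (89·89+55·12·12, 89·12+12·89) = (15841,2136)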